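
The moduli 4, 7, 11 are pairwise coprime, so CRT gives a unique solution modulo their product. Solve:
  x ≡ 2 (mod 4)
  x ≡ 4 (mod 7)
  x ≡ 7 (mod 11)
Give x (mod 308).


Moduli 4, 7, 11 are pairwise coprime; by CRT there is a unique solution modulo M = 4 · 7 · 11 = 308.
Solve pairwise, accumulating the modulus:
  Start with x ≡ 2 (mod 4).
  Combine with x ≡ 4 (mod 7): since gcd(4, 7) = 1, we get a unique residue mod 28.
    Write x = 2 + 4·t and substitute into x ≡ 4 (mod 7): 4·t ≡ 4 − 2 = 2 (mod 7).
    The inverse of 4 mod 7 is 2 (since 4·2 = 8 = 1·7 + 1), so t ≡ 2·2 = 4 ≡ 4 (mod 7).
    Then x = 2 + 4·4 = 18, valid modulo lcm(4, 7) = 28: x ≡ 18 (mod 28).
  Combine with x ≡ 7 (mod 11): since gcd(28, 11) = 1, we get a unique residue mod 308.
    Write x = 18 + 28·t and substitute into x ≡ 7 (mod 11): 28·t ≡ 7 − 18 = -11 (mod 11).
    Reduce coefficients mod 11: 6·t ≡ 0 (mod 11).
    The inverse of 6 mod 11 is 2 (since 6·2 = 12 = 1·11 + 1), so t ≡ 2·0 = 0 ≡ 0 (mod 11).
    Then x = 18 + 28·0 = 18, valid modulo lcm(28, 11) = 308: x ≡ 18 (mod 308).
Verify: 18 mod 4 = 2 ✓, 18 mod 7 = 4 ✓, 18 mod 11 = 7 ✓.

x ≡ 18 (mod 308).


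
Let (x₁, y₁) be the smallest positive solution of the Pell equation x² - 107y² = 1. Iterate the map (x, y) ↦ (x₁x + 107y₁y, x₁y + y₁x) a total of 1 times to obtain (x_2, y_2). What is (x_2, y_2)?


Step 1: Find the fundamental solution (x₁, y₁) of x² - 107y² = 1.
  Expand √107 as a continued fraction. a₀ = ⌊√107⌋ = 10; iterate m_{k+1} = d_k·a_k − m_k, d_{k+1} = (107 − m_{k+1}²)/d_k, a_{k+1} = ⌊(a₀ + m_{k+1})/d_{k+1}⌋ (starting m₀ = 0, d₀ = 1), with convergents p_k = a_k·p_{k-1} + p_{k-2}, q_k = a_k·q_{k-1} + q_{k-2} (p₋₁ = 1, q₋₁ = 0):
  k = 0: a₀ = 10; p₀/q₀ = 10/1; p₀² − 107·q₀² = 100 − 107 = -7.
  k = 1: m = 10, d = 7, a = ⌊(10 + 10)/7⌋ = 2; p/q = (2·10 + 1)/(2·1 + 0) = 21/2; p² − 107·q² = 441 − 428 = 13.
  k = 2: m = 4, d = 13, a = ⌊(10 + 4)/13⌋ = 1; p/q = (1·21 + 10)/(1·2 + 1) = 31/3; p² − 107·q² = 961 − 963 = -2.
  k = 3: m = 9, d = 2, a = ⌊(10 + 9)/2⌋ = 9; p/q = (9·31 + 21)/(9·3 + 2) = 300/29; p² − 107·q² = 90000 − 89987 = 13.
  k = 4: m = 9, d = 13, a = ⌊(10 + 9)/13⌋ = 1; p/q = (1·300 + 31)/(1·29 + 3) = 331/32; p² − 107·q² = 109561 − 109568 = -7.
  k = 5: m = 4, d = 7, a = ⌊(10 + 4)/7⌋ = 2; p/q = (2·331 + 300)/(2·32 + 29) = 962/93; p² − 107·q² = 925444 − 925443 = 1.
  The first convergent with p² − 107·q² = 1 gives the fundamental solution (x₁, y₁) = (962, 93).
Step 2: Apply the recurrence (x_{n+1}, y_{n+1}) = (x₁x_n + 107y₁y_n, x₁y_n + y₁x_n) repeatedly.
  From (x_1, y_1) = (962, 93): x_2 = 962·962 + 107·93·93 = 1850887; y_2 = 962·93 + 93·962 = 178932.
Step 3: Verify x_2² - 107·y_2² = 3425782686769 - 3425782686768 = 1 (should be 1). ✓

(x_1, y_1) = (962, 93); (x_2, y_2) = (1850887, 178932).


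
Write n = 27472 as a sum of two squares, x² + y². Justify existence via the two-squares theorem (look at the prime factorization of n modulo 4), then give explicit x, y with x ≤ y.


Step 1: Factor n = 27472 = 2^4 · 17 · 101.
Step 2: Check the mod-4 condition on each prime factor: 2 = 2 (special); 17 ≡ 1 (mod 4), exponent 1; 101 ≡ 1 (mod 4), exponent 1.
All primes ≡ 3 (mod 4) appear to even exponent (or don't appear), so by the two-squares theorem n IS expressible as a sum of two squares.
Step 3: Build a representation. Group n = k² · m with k = 4 and m = 17 · 101 = 1717 (a product of primes ≡ 1 (mod 4)); a representation of m scales to one of n via (k·x)² + (k·y)² = k²(x² + y²). Each prime p ≡ 1 (mod 4) is itself a sum of two squares; find a² by testing p − a² for a perfect square:
  17: 17 − 1² = 16 = 4² ⇒ 17 = 1² + 4².
  101: 101 − 1² = 100 = 10² ⇒ 101 = 1² + 10².
  Combine using the Brahmagupta–Fibonacci identity (a² + b²)(c² + d²) = (ac − bd)² + (ad + bc)² = (ac + bd)² + (ad − bc)²:
  17 · 101 = 1717: from (1² + 4²)(1² + 10²), take (1·1 − 4·10, 1·10 + 4·1) = (1 − 40, 10 + 4) = (-39, 14); dropping signs (only squares matter) gives (39, 14); check 39² + 14² = 1521 + 196 = 1717 ✓.
  Scale by k = 4: (4·39, 4·14) = (156, 56).
Step 4: Order so x ≤ y and verify: 56² + 156² = 3136 + 24336 = 27472 = n. ✓

n = 27472 = 56² + 156² (one valid representation with x ≤ y).


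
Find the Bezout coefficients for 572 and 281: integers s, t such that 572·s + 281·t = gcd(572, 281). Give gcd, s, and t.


Euclidean algorithm on (572, 281) — divide until remainder is 0:
  572 = 2 · 281 + 10
  281 = 28 · 10 + 1
  10 = 10 · 1 + 0
gcd(572, 281) = 1.
Track Bezout coefficients alongside the remainders: start with r₀ = 572 = a·1 + b·0 (s = 1, t = 0) and r₁ = 281 = a·0 + b·1 (s = 0, t = 1); each new remainder r_{k+1} = r_{k-1} − q_k·r_k inherits s_{k+1} = s_{k-1} − q_k·s_k, t_{k+1} = t_{k-1} − q_k·t_k, so r_k = a·s_k + b·t_k at every step:
  q = 2: r = 10, s = 1 − 2·0 = 1, t = 0 − 2·1 = -2  (check: 572·1 + 281·(-2) = 10)
  q = 28: r = 1, s = 0 − 28·1 = -28, t = 1 − 28·(-2) = 57  (check: 572·(-28) + 281·57 = 1)
The row with r = 1 (the gcd) gives the Bezout coefficients s = -28, t = 57.
Result: 572 · (-28) + 281 · (57) = 1.

gcd(572, 281) = 1; s = -28, t = 57 (check: 572·(-28) + 281·57 = 1).


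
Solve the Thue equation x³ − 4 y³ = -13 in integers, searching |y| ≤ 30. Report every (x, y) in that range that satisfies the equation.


The equation is x³ - 4y³ = -13. For fixed y, x³ = 4·y³ − 13, so a solution requires the RHS to be a perfect cube.
Strategy: iterate y from -30 to 30, compute RHS = 4·y³ − 13, and check whether it is a (positive or negative) perfect cube.
Check small values of y:
  y = 0: RHS = -13 is not a perfect cube.
  y = 1: RHS = -9 is not a perfect cube.
  y = -1: RHS = -17 is not a perfect cube.
  y = 2: RHS = 19 is not a perfect cube.
  y = -2: RHS = -45 is not a perfect cube.
  y = 3: RHS = 95 is not a perfect cube.
  y = -3: RHS = -121 is not a perfect cube.
Continuing the search up to |y| = 30 finds no solutions either.
No (x, y) in the scanned range satisfies the equation.

No integer solutions with |y| ≤ 30.


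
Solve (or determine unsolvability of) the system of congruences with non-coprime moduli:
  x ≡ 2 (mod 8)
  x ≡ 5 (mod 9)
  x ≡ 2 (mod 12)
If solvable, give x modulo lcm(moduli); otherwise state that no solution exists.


Moduli 8, 9, 12 are not pairwise coprime, so CRT works modulo lcm(m_i) when all pairwise compatibility conditions hold.
Pairwise compatibility: gcd(m_i, m_j) must divide a_i - a_j for every pair.
Merge one congruence at a time:
  Start: x ≡ 2 (mod 8).
  Combine with x ≡ 5 (mod 9): gcd(8, 9) = 1; 5 - 2 = 3, which IS divisible by 1, so compatible.
    Write x = 2 + 8·t and substitute into x ≡ 5 (mod 9): 8·t ≡ 5 − 2 = 3 (mod 9).
    The inverse of 8 mod 9 is 8 (since 8·8 = 64 = 7·9 + 1), so t ≡ 8·3 = 24 ≡ 6 (mod 9).
    Then x = 2 + 8·6 = 50, valid modulo lcm(8, 9) = 72: x ≡ 50 (mod 72).
  Combine with x ≡ 2 (mod 12): gcd(72, 12) = 12; 2 - 50 = -48, which IS divisible by 12, so compatible.
    Write x = 50 + 72·t and substitute into x ≡ 2 (mod 12): 72·t ≡ 2 − 50 = -48 (mod 12).
    Divide the congruence (and modulus) by g = 12: 6·t ≡ -4 (mod 1).
    Modulo 1 every t works; take t = 0.
    Then x = 50 + 72·0 = 50, valid modulo lcm(72, 12) = 72: x ≡ 50 (mod 72).
Verify: 50 mod 8 = 2, 50 mod 9 = 5, 50 mod 12 = 2.

x ≡ 50 (mod 72).


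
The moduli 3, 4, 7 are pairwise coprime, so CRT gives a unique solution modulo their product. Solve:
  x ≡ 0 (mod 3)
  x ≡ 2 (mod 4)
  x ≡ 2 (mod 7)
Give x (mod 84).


Moduli 3, 4, 7 are pairwise coprime; by CRT there is a unique solution modulo M = 3 · 4 · 7 = 84.
Solve pairwise, accumulating the modulus:
  Start with x ≡ 0 (mod 3).
  Combine with x ≡ 2 (mod 4): since gcd(3, 4) = 1, we get a unique residue mod 12.
    Write x = 0 + 3·t and substitute into x ≡ 2 (mod 4): 3·t ≡ 2 − 0 = 2 (mod 4).
    The inverse of 3 mod 4 is 3 (since 3·3 = 9 = 2·4 + 1), so t ≡ 3·2 = 6 ≡ 2 (mod 4).
    Then x = 0 + 3·2 = 6, valid modulo lcm(3, 4) = 12: x ≡ 6 (mod 12).
  Combine with x ≡ 2 (mod 7): since gcd(12, 7) = 1, we get a unique residue mod 84.
    Write x = 6 + 12·t and substitute into x ≡ 2 (mod 7): 12·t ≡ 2 − 6 = -4 (mod 7).
    Reduce coefficients mod 7: 5·t ≡ 3 (mod 7).
    The inverse of 5 mod 7 is 3 (since 5·3 = 15 = 2·7 + 1), so t ≡ 3·3 = 9 ≡ 2 (mod 7).
    Then x = 6 + 12·2 = 30, valid modulo lcm(12, 7) = 84: x ≡ 30 (mod 84).
Verify: 30 mod 3 = 0 ✓, 30 mod 4 = 2 ✓, 30 mod 7 = 2 ✓.

x ≡ 30 (mod 84).


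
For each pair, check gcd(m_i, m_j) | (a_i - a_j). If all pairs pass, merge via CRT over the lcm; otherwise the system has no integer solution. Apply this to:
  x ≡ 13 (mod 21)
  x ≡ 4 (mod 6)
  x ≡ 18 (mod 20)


Moduli 21, 6, 20 are not pairwise coprime, so CRT works modulo lcm(m_i) when all pairwise compatibility conditions hold.
Pairwise compatibility: gcd(m_i, m_j) must divide a_i - a_j for every pair.
Merge one congruence at a time:
  Start: x ≡ 13 (mod 21).
  Combine with x ≡ 4 (mod 6): gcd(21, 6) = 3; 4 - 13 = -9, which IS divisible by 3, so compatible.
    Write x = 13 + 21·t and substitute into x ≡ 4 (mod 6): 21·t ≡ 4 − 13 = -9 (mod 6).
    Divide the congruence (and modulus) by g = 3: 7·t ≡ -3 (mod 2).
    Reduce coefficients mod 2: 1·t ≡ 1 (mod 2).
    So t ≡ 1 (mod 2).
    Then x = 13 + 21·1 = 34, valid modulo lcm(21, 6) = 42: x ≡ 34 (mod 42).
  Combine with x ≡ 18 (mod 20): gcd(42, 20) = 2; 18 - 34 = -16, which IS divisible by 2, so compatible.
    Write x = 34 + 42·t and substitute into x ≡ 18 (mod 20): 42·t ≡ 18 − 34 = -16 (mod 20).
    Divide the congruence (and modulus) by g = 2: 21·t ≡ -8 (mod 10).
    Reduce coefficients mod 10: 1·t ≡ 2 (mod 10).
    So t ≡ 2 (mod 10).
    Then x = 34 + 42·2 = 118, valid modulo lcm(42, 20) = 420: x ≡ 118 (mod 420).
Verify: 118 mod 21 = 13, 118 mod 6 = 4, 118 mod 20 = 18.

x ≡ 118 (mod 420).


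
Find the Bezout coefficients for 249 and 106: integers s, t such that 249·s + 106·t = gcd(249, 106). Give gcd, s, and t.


Euclidean algorithm on (249, 106) — divide until remainder is 0:
  249 = 2 · 106 + 37
  106 = 2 · 37 + 32
  37 = 1 · 32 + 5
  32 = 6 · 5 + 2
  5 = 2 · 2 + 1
  2 = 2 · 1 + 0
gcd(249, 106) = 1.
Track Bezout coefficients alongside the remainders: start with r₀ = 249 = a·1 + b·0 (s = 1, t = 0) and r₁ = 106 = a·0 + b·1 (s = 0, t = 1); each new remainder r_{k+1} = r_{k-1} − q_k·r_k inherits s_{k+1} = s_{k-1} − q_k·s_k, t_{k+1} = t_{k-1} − q_k·t_k, so r_k = a·s_k + b·t_k at every step:
  q = 2: r = 37, s = 1 − 2·0 = 1, t = 0 − 2·1 = -2  (check: 249·1 + 106·(-2) = 37)
  q = 2: r = 32, s = 0 − 2·1 = -2, t = 1 − 2·(-2) = 5  (check: 249·(-2) + 106·5 = 32)
  q = 1: r = 5, s = 1 − 1·(-2) = 3, t = -2 − 1·5 = -7  (check: 249·3 + 106·(-7) = 5)
  q = 6: r = 2, s = -2 − 6·3 = -20, t = 5 − 6·(-7) = 47  (check: 249·(-20) + 106·47 = 2)
  q = 2: r = 1, s = 3 − 2·(-20) = 43, t = -7 − 2·47 = -101  (check: 249·43 + 106·(-101) = 1)
The row with r = 1 (the gcd) gives the Bezout coefficients s = 43, t = -101.
Result: 249 · (43) + 106 · (-101) = 1.

gcd(249, 106) = 1; s = 43, t = -101 (check: 249·43 + 106·(-101) = 1).


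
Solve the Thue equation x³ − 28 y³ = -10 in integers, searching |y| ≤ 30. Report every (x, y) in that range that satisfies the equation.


The equation is x³ - 28y³ = -10. For fixed y, x³ = 28·y³ − 10, so a solution requires the RHS to be a perfect cube.
Strategy: iterate y from -30 to 30, compute RHS = 28·y³ − 10, and check whether it is a (positive or negative) perfect cube.
Check small values of y:
  y = 0: RHS = -10 is not a perfect cube.
  y = 1: RHS = 18 is not a perfect cube.
  y = -1: RHS = -38 is not a perfect cube.
  y = 2: RHS = 214 is not a perfect cube.
  y = -2: RHS = -234 is not a perfect cube.
  y = 3: RHS = 746 is not a perfect cube.
  y = -3: RHS = -766 is not a perfect cube.
Continuing the search up to |y| = 30 finds no solutions either.
No (x, y) in the scanned range satisfies the equation.

No integer solutions with |y| ≤ 30.


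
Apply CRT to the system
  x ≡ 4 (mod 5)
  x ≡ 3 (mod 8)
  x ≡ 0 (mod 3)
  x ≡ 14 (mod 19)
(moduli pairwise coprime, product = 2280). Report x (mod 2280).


Product of moduli M = 5 · 8 · 3 · 19 = 2280.
Merge one congruence at a time:
  Start: x ≡ 4 (mod 5).
  Combine with x ≡ 3 (mod 8); new modulus lcm = 40.
    Write x = 4 + 5·t and substitute into x ≡ 3 (mod 8): 5·t ≡ 3 − 4 = -1 (mod 8).
    Reduce coefficients mod 8: 5·t ≡ 7 (mod 8).
    The inverse of 5 mod 8 is 5 (since 5·5 = 25 = 3·8 + 1), so t ≡ 5·7 = 35 ≡ 3 (mod 8).
    Then x = 4 + 5·3 = 19, valid modulo lcm(5, 8) = 40: x ≡ 19 (mod 40).
  Combine with x ≡ 0 (mod 3); new modulus lcm = 120.
    Write x = 19 + 40·t and substitute into x ≡ 0 (mod 3): 40·t ≡ 0 − 19 = -19 (mod 3).
    Reduce coefficients mod 3: 1·t ≡ 2 (mod 3).
    So t ≡ 2 (mod 3).
    Then x = 19 + 40·2 = 99, valid modulo lcm(40, 3) = 120: x ≡ 99 (mod 120).
  Combine with x ≡ 14 (mod 19); new modulus lcm = 2280.
    Write x = 99 + 120·t and substitute into x ≡ 14 (mod 19): 120·t ≡ 14 − 99 = -85 (mod 19).
    Reduce coefficients mod 19: 6·t ≡ 10 (mod 19).
    The inverse of 6 mod 19 is 16 (since 6·16 = 96 = 5·19 + 1), so t ≡ 16·10 = 160 ≡ 8 (mod 19).
    Then x = 99 + 120·8 = 1059, valid modulo lcm(120, 19) = 2280: x ≡ 1059 (mod 2280).
Verify against each original: 1059 mod 5 = 4, 1059 mod 8 = 3, 1059 mod 3 = 0, 1059 mod 19 = 14.

x ≡ 1059 (mod 2280).


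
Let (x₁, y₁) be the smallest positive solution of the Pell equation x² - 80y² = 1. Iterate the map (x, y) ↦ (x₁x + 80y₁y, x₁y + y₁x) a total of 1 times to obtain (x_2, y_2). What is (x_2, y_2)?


Step 1: Find the fundamental solution (x₁, y₁) of x² - 80y² = 1.
  Expand √80 as a continued fraction. a₀ = ⌊√80⌋ = 8; iterate m_{k+1} = d_k·a_k − m_k, d_{k+1} = (80 − m_{k+1}²)/d_k, a_{k+1} = ⌊(a₀ + m_{k+1})/d_{k+1}⌋ (starting m₀ = 0, d₀ = 1), with convergents p_k = a_k·p_{k-1} + p_{k-2}, q_k = a_k·q_{k-1} + q_{k-2} (p₋₁ = 1, q₋₁ = 0):
  k = 0: a₀ = 8; p₀/q₀ = 8/1; p₀² − 80·q₀² = 64 − 80 = -16.
  k = 1: m = 8, d = 16, a = ⌊(8 + 8)/16⌋ = 1; p/q = (1·8 + 1)/(1·1 + 0) = 9/1; p² − 80·q² = 81 − 80 = 1.
  The first convergent with p² − 80·q² = 1 gives the fundamental solution (x₁, y₁) = (9, 1).
Step 2: Apply the recurrence (x_{n+1}, y_{n+1}) = (x₁x_n + 80y₁y_n, x₁y_n + y₁x_n) repeatedly.
  From (x_1, y_1) = (9, 1): x_2 = 9·9 + 80·1·1 = 161; y_2 = 9·1 + 1·9 = 18.
Step 3: Verify x_2² - 80·y_2² = 25921 - 25920 = 1 (should be 1). ✓

(x_1, y_1) = (9, 1); (x_2, y_2) = (161, 18).


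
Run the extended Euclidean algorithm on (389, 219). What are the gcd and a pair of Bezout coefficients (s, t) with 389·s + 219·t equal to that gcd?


Euclidean algorithm on (389, 219) — divide until remainder is 0:
  389 = 1 · 219 + 170
  219 = 1 · 170 + 49
  170 = 3 · 49 + 23
  49 = 2 · 23 + 3
  23 = 7 · 3 + 2
  3 = 1 · 2 + 1
  2 = 2 · 1 + 0
gcd(389, 219) = 1.
Track Bezout coefficients alongside the remainders: start with r₀ = 389 = a·1 + b·0 (s = 1, t = 0) and r₁ = 219 = a·0 + b·1 (s = 0, t = 1); each new remainder r_{k+1} = r_{k-1} − q_k·r_k inherits s_{k+1} = s_{k-1} − q_k·s_k, t_{k+1} = t_{k-1} − q_k·t_k, so r_k = a·s_k + b·t_k at every step:
  q = 1: r = 170, s = 1 − 1·0 = 1, t = 0 − 1·1 = -1  (check: 389·1 + 219·(-1) = 170)
  q = 1: r = 49, s = 0 − 1·1 = -1, t = 1 − 1·(-1) = 2  (check: 389·(-1) + 219·2 = 49)
  q = 3: r = 23, s = 1 − 3·(-1) = 4, t = -1 − 3·2 = -7  (check: 389·4 + 219·(-7) = 23)
  q = 2: r = 3, s = -1 − 2·4 = -9, t = 2 − 2·(-7) = 16  (check: 389·(-9) + 219·16 = 3)
  q = 7: r = 2, s = 4 − 7·(-9) = 67, t = -7 − 7·16 = -119  (check: 389·67 + 219·(-119) = 2)
  q = 1: r = 1, s = -9 − 1·67 = -76, t = 16 − 1·(-119) = 135  (check: 389·(-76) + 219·135 = 1)
The row with r = 1 (the gcd) gives the Bezout coefficients s = -76, t = 135.
Result: 389 · (-76) + 219 · (135) = 1.

gcd(389, 219) = 1; s = -76, t = 135 (check: 389·(-76) + 219·135 = 1).


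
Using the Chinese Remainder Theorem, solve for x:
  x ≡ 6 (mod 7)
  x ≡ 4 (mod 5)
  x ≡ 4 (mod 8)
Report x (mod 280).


Moduli 7, 5, 8 are pairwise coprime; by CRT there is a unique solution modulo M = 7 · 5 · 8 = 280.
Solve pairwise, accumulating the modulus:
  Start with x ≡ 6 (mod 7).
  Combine with x ≡ 4 (mod 5): since gcd(7, 5) = 1, we get a unique residue mod 35.
    Write x = 6 + 7·t and substitute into x ≡ 4 (mod 5): 7·t ≡ 4 − 6 = -2 (mod 5).
    Reduce coefficients mod 5: 2·t ≡ 3 (mod 5).
    The inverse of 2 mod 5 is 3 (since 2·3 = 6 = 1·5 + 1), so t ≡ 3·3 = 9 ≡ 4 (mod 5).
    Then x = 6 + 7·4 = 34, valid modulo lcm(7, 5) = 35: x ≡ 34 (mod 35).
  Combine with x ≡ 4 (mod 8): since gcd(35, 8) = 1, we get a unique residue mod 280.
    Write x = 34 + 35·t and substitute into x ≡ 4 (mod 8): 35·t ≡ 4 − 34 = -30 (mod 8).
    Reduce coefficients mod 8: 3·t ≡ 2 (mod 8).
    The inverse of 3 mod 8 is 3 (since 3·3 = 9 = 1·8 + 1), so t ≡ 3·2 = 6 ≡ 6 (mod 8).
    Then x = 34 + 35·6 = 244, valid modulo lcm(35, 8) = 280: x ≡ 244 (mod 280).
Verify: 244 mod 7 = 6 ✓, 244 mod 5 = 4 ✓, 244 mod 8 = 4 ✓.

x ≡ 244 (mod 280).


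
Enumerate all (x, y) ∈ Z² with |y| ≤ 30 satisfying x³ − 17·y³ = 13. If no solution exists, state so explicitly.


The equation is x³ - 17y³ = 13. For fixed y, x³ = 17·y³ + 13, so a solution requires the RHS to be a perfect cube.
Strategy: iterate y from -30 to 30, compute RHS = 17·y³ + 13, and check whether it is a (positive or negative) perfect cube.
Check small values of y:
  y = 0: RHS = 13 is not a perfect cube.
  y = 1: RHS = 30 is not a perfect cube.
  y = -1: RHS = -4 is not a perfect cube.
  y = 2: RHS = 149 is not a perfect cube.
  y = -2: RHS = -123 is not a perfect cube.
  y = 3: RHS = 472 is not a perfect cube.
  y = -3: RHS = -446 is not a perfect cube.
Continuing the search up to |y| = 30 finds no solutions either.
No (x, y) in the scanned range satisfies the equation.

No integer solutions with |y| ≤ 30.


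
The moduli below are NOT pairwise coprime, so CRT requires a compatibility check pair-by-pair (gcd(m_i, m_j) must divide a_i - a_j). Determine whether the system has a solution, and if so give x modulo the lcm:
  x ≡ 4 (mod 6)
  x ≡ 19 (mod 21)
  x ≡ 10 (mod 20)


Moduli 6, 21, 20 are not pairwise coprime, so CRT works modulo lcm(m_i) when all pairwise compatibility conditions hold.
Pairwise compatibility: gcd(m_i, m_j) must divide a_i - a_j for every pair.
Merge one congruence at a time:
  Start: x ≡ 4 (mod 6).
  Combine with x ≡ 19 (mod 21): gcd(6, 21) = 3; 19 - 4 = 15, which IS divisible by 3, so compatible.
    Write x = 4 + 6·t and substitute into x ≡ 19 (mod 21): 6·t ≡ 19 − 4 = 15 (mod 21).
    Divide the congruence (and modulus) by g = 3: 2·t ≡ 5 (mod 7).
    The inverse of 2 mod 7 is 4 (since 2·4 = 8 = 1·7 + 1), so t ≡ 4·5 = 20 ≡ 6 (mod 7).
    Then x = 4 + 6·6 = 40, valid modulo lcm(6, 21) = 42: x ≡ 40 (mod 42).
  Combine with x ≡ 10 (mod 20): gcd(42, 20) = 2; 10 - 40 = -30, which IS divisible by 2, so compatible.
    Write x = 40 + 42·t and substitute into x ≡ 10 (mod 20): 42·t ≡ 10 − 40 = -30 (mod 20).
    Divide the congruence (and modulus) by g = 2: 21·t ≡ -15 (mod 10).
    Reduce coefficients mod 10: 1·t ≡ 5 (mod 10).
    So t ≡ 5 (mod 10).
    Then x = 40 + 42·5 = 250, valid modulo lcm(42, 20) = 420: x ≡ 250 (mod 420).
Verify: 250 mod 6 = 4, 250 mod 21 = 19, 250 mod 20 = 10.

x ≡ 250 (mod 420).


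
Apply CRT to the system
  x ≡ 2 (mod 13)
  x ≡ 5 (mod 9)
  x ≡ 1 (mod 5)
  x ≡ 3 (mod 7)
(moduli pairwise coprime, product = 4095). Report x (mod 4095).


Product of moduli M = 13 · 9 · 5 · 7 = 4095.
Merge one congruence at a time:
  Start: x ≡ 2 (mod 13).
  Combine with x ≡ 5 (mod 9); new modulus lcm = 117.
    Write x = 2 + 13·t and substitute into x ≡ 5 (mod 9): 13·t ≡ 5 − 2 = 3 (mod 9).
    Reduce coefficients mod 9: 4·t ≡ 3 (mod 9).
    The inverse of 4 mod 9 is 7 (since 4·7 = 28 = 3·9 + 1), so t ≡ 7·3 = 21 ≡ 3 (mod 9).
    Then x = 2 + 13·3 = 41, valid modulo lcm(13, 9) = 117: x ≡ 41 (mod 117).
  Combine with x ≡ 1 (mod 5); new modulus lcm = 585.
    Write x = 41 + 117·t and substitute into x ≡ 1 (mod 5): 117·t ≡ 1 − 41 = -40 (mod 5).
    Reduce coefficients mod 5: 2·t ≡ 0 (mod 5).
    The inverse of 2 mod 5 is 3 (since 2·3 = 6 = 1·5 + 1), so t ≡ 3·0 = 0 ≡ 0 (mod 5).
    Then x = 41 + 117·0 = 41, valid modulo lcm(117, 5) = 585: x ≡ 41 (mod 585).
  Combine with x ≡ 3 (mod 7); new modulus lcm = 4095.
    Write x = 41 + 585·t and substitute into x ≡ 3 (mod 7): 585·t ≡ 3 − 41 = -38 (mod 7).
    Reduce coefficients mod 7: 4·t ≡ 4 (mod 7).
    The inverse of 4 mod 7 is 2 (since 4·2 = 8 = 1·7 + 1), so t ≡ 2·4 = 8 ≡ 1 (mod 7).
    Then x = 41 + 585·1 = 626, valid modulo lcm(585, 7) = 4095: x ≡ 626 (mod 4095).
Verify against each original: 626 mod 13 = 2, 626 mod 9 = 5, 626 mod 5 = 1, 626 mod 7 = 3.

x ≡ 626 (mod 4095).


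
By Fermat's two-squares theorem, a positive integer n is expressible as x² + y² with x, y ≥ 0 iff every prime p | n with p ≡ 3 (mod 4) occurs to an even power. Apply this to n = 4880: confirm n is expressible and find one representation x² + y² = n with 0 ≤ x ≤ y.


Step 1: Factor n = 4880 = 2^4 · 5 · 61.
Step 2: Check the mod-4 condition on each prime factor: 2 = 2 (special); 5 ≡ 1 (mod 4), exponent 1; 61 ≡ 1 (mod 4), exponent 1.
All primes ≡ 3 (mod 4) appear to even exponent (or don't appear), so by the two-squares theorem n IS expressible as a sum of two squares.
Step 3: Build a representation. Group n = k² · m with k = 4 and m = 5 · 61 = 305 (a product of primes ≡ 1 (mod 4)); a representation of m scales to one of n via (k·x)² + (k·y)² = k²(x² + y²). Each prime p ≡ 1 (mod 4) is itself a sum of two squares; find a² by testing p − a² for a perfect square:
  5: 5 − 1² = 4 = 2² ⇒ 5 = 1² + 2².
  61: 61 − 1² = 60, 61 − 2² = 57, 61 − 3² = 52, 61 − 4² = 45, 61 − 5² = 36 = 6² ⇒ 61 = 5² + 6².
  Combine using the Brahmagupta–Fibonacci identity (a² + b²)(c² + d²) = (ac − bd)² + (ad + bc)² = (ac + bd)² + (ad − bc)²:
  5 · 61 = 305: from (1² + 2²)(5² + 6²), take (1·5 − 2·6, 1·6 + 2·5) = (5 − 12, 6 + 10) = (-7, 16); dropping signs (only squares matter) gives (7, 16); check 7² + 16² = 49 + 256 = 305 ✓.
  Scale by k = 4: (4·7, 4·16) = (28, 64).
Step 4: Order so x ≤ y and verify: 28² + 64² = 784 + 4096 = 4880 = n. ✓

n = 4880 = 28² + 64² (one valid representation with x ≤ y).


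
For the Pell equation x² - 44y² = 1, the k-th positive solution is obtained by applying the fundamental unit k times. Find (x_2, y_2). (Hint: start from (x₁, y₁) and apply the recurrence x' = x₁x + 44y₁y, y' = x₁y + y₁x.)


Step 1: Find the fundamental solution (x₁, y₁) of x² - 44y² = 1.
  Expand √44 as a continued fraction. a₀ = ⌊√44⌋ = 6; iterate m_{k+1} = d_k·a_k − m_k, d_{k+1} = (44 − m_{k+1}²)/d_k, a_{k+1} = ⌊(a₀ + m_{k+1})/d_{k+1}⌋ (starting m₀ = 0, d₀ = 1), with convergents p_k = a_k·p_{k-1} + p_{k-2}, q_k = a_k·q_{k-1} + q_{k-2} (p₋₁ = 1, q₋₁ = 0):
  k = 0: a₀ = 6; p₀/q₀ = 6/1; p₀² − 44·q₀² = 36 − 44 = -8.
  k = 1: m = 6, d = 8, a = ⌊(6 + 6)/8⌋ = 1; p/q = (1·6 + 1)/(1·1 + 0) = 7/1; p² − 44·q² = 49 − 44 = 5.
  k = 2: m = 2, d = 5, a = ⌊(6 + 2)/5⌋ = 1; p/q = (1·7 + 6)/(1·1 + 1) = 13/2; p² − 44·q² = 169 − 176 = -7.
  k = 3: m = 3, d = 7, a = ⌊(6 + 3)/7⌋ = 1; p/q = (1·13 + 7)/(1·2 + 1) = 20/3; p² − 44·q² = 400 − 396 = 4.
  k = 4: m = 4, d = 4, a = ⌊(6 + 4)/4⌋ = 2; p/q = (2·20 + 13)/(2·3 + 2) = 53/8; p² − 44·q² = 2809 − 2816 = -7.
  k = 5: m = 4, d = 7, a = ⌊(6 + 4)/7⌋ = 1; p/q = (1·53 + 20)/(1·8 + 3) = 73/11; p² − 44·q² = 5329 − 5324 = 5.
  k = 6: m = 3, d = 5, a = ⌊(6 + 3)/5⌋ = 1; p/q = (1·73 + 53)/(1·11 + 8) = 126/19; p² − 44·q² = 15876 − 15884 = -8.
  k = 7: m = 2, d = 8, a = ⌊(6 + 2)/8⌋ = 1; p/q = (1·126 + 73)/(1·19 + 11) = 199/30; p² − 44·q² = 39601 − 39600 = 1.
  The first convergent with p² − 44·q² = 1 gives the fundamental solution (x₁, y₁) = (199, 30).
Step 2: Apply the recurrence (x_{n+1}, y_{n+1}) = (x₁x_n + 44y₁y_n, x₁y_n + y₁x_n) repeatedly.
  From (x_1, y_1) = (199, 30): x_2 = 199·199 + 44·30·30 = 79201; y_2 = 199·30 + 30·199 = 11940.
Step 3: Verify x_2² - 44·y_2² = 6272798401 - 6272798400 = 1 (should be 1). ✓

(x_1, y_1) = (199, 30); (x_2, y_2) = (79201, 11940).


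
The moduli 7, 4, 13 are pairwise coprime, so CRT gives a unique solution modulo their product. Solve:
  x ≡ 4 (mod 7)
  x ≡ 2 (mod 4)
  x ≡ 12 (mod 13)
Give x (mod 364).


Moduli 7, 4, 13 are pairwise coprime; by CRT there is a unique solution modulo M = 7 · 4 · 13 = 364.
Solve pairwise, accumulating the modulus:
  Start with x ≡ 4 (mod 7).
  Combine with x ≡ 2 (mod 4): since gcd(7, 4) = 1, we get a unique residue mod 28.
    Write x = 4 + 7·t and substitute into x ≡ 2 (mod 4): 7·t ≡ 2 − 4 = -2 (mod 4).
    Reduce coefficients mod 4: 3·t ≡ 2 (mod 4).
    The inverse of 3 mod 4 is 3 (since 3·3 = 9 = 2·4 + 1), so t ≡ 3·2 = 6 ≡ 2 (mod 4).
    Then x = 4 + 7·2 = 18, valid modulo lcm(7, 4) = 28: x ≡ 18 (mod 28).
  Combine with x ≡ 12 (mod 13): since gcd(28, 13) = 1, we get a unique residue mod 364.
    Write x = 18 + 28·t and substitute into x ≡ 12 (mod 13): 28·t ≡ 12 − 18 = -6 (mod 13).
    Reduce coefficients mod 13: 2·t ≡ 7 (mod 13).
    The inverse of 2 mod 13 is 7 (since 2·7 = 14 = 1·13 + 1), so t ≡ 7·7 = 49 ≡ 10 (mod 13).
    Then x = 18 + 28·10 = 298, valid modulo lcm(28, 13) = 364: x ≡ 298 (mod 364).
Verify: 298 mod 7 = 4 ✓, 298 mod 4 = 2 ✓, 298 mod 13 = 12 ✓.

x ≡ 298 (mod 364).


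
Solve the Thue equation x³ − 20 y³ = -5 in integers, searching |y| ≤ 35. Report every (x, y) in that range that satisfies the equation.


The equation is x³ - 20y³ = -5. For fixed y, x³ = 20·y³ − 5, so a solution requires the RHS to be a perfect cube.
Strategy: iterate y from -35 to 35, compute RHS = 20·y³ − 5, and check whether it is a (positive or negative) perfect cube.
Check small values of y:
  y = 0: RHS = -5 is not a perfect cube.
  y = 1: RHS = 15 is not a perfect cube.
  y = -1: RHS = -25 is not a perfect cube.
  y = 2: RHS = 155 is not a perfect cube.
  y = -2: RHS = -165 is not a perfect cube.
  y = 3: RHS = 535 is not a perfect cube.
  y = -3: RHS = -545 is not a perfect cube.
Continuing the search up to |y| = 35 finds no solutions either.
No (x, y) in the scanned range satisfies the equation.

No integer solutions with |y| ≤ 35.


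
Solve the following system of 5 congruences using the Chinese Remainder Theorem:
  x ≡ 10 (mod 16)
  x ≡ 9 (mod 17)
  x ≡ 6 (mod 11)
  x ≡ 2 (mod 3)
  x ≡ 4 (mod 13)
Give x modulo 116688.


Product of moduli M = 16 · 17 · 11 · 3 · 13 = 116688.
Merge one congruence at a time:
  Start: x ≡ 10 (mod 16).
  Combine with x ≡ 9 (mod 17); new modulus lcm = 272.
    Write x = 10 + 16·t and substitute into x ≡ 9 (mod 17): 16·t ≡ 9 − 10 = -1 (mod 17).
    Reduce coefficients mod 17: 16·t ≡ 16 (mod 17).
    The inverse of 16 mod 17 is 16 (since 16·16 = 256 = 15·17 + 1), so t ≡ 16·16 = 256 ≡ 1 (mod 17).
    Then x = 10 + 16·1 = 26, valid modulo lcm(16, 17) = 272: x ≡ 26 (mod 272).
  Combine with x ≡ 6 (mod 11); new modulus lcm = 2992.
    Write x = 26 + 272·t and substitute into x ≡ 6 (mod 11): 272·t ≡ 6 − 26 = -20 (mod 11).
    Reduce coefficients mod 11: 8·t ≡ 2 (mod 11).
    The inverse of 8 mod 11 is 7 (since 8·7 = 56 = 5·11 + 1), so t ≡ 7·2 = 14 ≡ 3 (mod 11).
    Then x = 26 + 272·3 = 842, valid modulo lcm(272, 11) = 2992: x ≡ 842 (mod 2992).
  Combine with x ≡ 2 (mod 3); new modulus lcm = 8976.
    Write x = 842 + 2992·t and substitute into x ≡ 2 (mod 3): 2992·t ≡ 2 − 842 = -840 (mod 3).
    Reduce coefficients mod 3: 1·t ≡ 0 (mod 3).
    So t ≡ 0 (mod 3).
    Then x = 842 + 2992·0 = 842, valid modulo lcm(2992, 3) = 8976: x ≡ 842 (mod 8976).
  Combine with x ≡ 4 (mod 13); new modulus lcm = 116688.
    Write x = 842 + 8976·t and substitute into x ≡ 4 (mod 13): 8976·t ≡ 4 − 842 = -838 (mod 13).
    Reduce coefficients mod 13: 6·t ≡ 7 (mod 13).
    The inverse of 6 mod 13 is 11 (since 6·11 = 66 = 5·13 + 1), so t ≡ 11·7 = 77 ≡ 12 (mod 13).
    Then x = 842 + 8976·12 = 108554, valid modulo lcm(8976, 13) = 116688: x ≡ 108554 (mod 116688).
Verify against each original: 108554 mod 16 = 10, 108554 mod 17 = 9, 108554 mod 11 = 6, 108554 mod 3 = 2, 108554 mod 13 = 4.

x ≡ 108554 (mod 116688).


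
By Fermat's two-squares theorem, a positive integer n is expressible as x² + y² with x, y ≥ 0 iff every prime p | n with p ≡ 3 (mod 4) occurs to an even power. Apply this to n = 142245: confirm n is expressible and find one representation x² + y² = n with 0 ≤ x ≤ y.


Step 1: Factor n = 142245 = 3^2 · 5 · 29 · 109.
Step 2: Check the mod-4 condition on each prime factor: 3 ≡ 3 (mod 4), exponent 2 (must be even); 5 ≡ 1 (mod 4), exponent 1; 29 ≡ 1 (mod 4), exponent 1; 109 ≡ 1 (mod 4), exponent 1.
All primes ≡ 3 (mod 4) appear to even exponent (or don't appear), so by the two-squares theorem n IS expressible as a sum of two squares.
Step 3: Build a representation. Group n = k² · m with k = 3 and m = 5 · 29 · 109 = 15805 (a product of primes ≡ 1 (mod 4)); a representation of m scales to one of n via (k·x)² + (k·y)² = k²(x² + y²). Each prime p ≡ 1 (mod 4) is itself a sum of two squares; find a² by testing p − a² for a perfect square:
  5: 5 − 1² = 4 = 2² ⇒ 5 = 1² + 2².
  29: 29 − 1² = 28, 29 − 2² = 25 = 5² ⇒ 29 = 2² + 5².
  109: 109 − 1² = 108, 109 − 2² = 105, 109 − 3² = 100 = 10² ⇒ 109 = 3² + 10².
  Combine using the Brahmagupta–Fibonacci identity (a² + b²)(c² + d²) = (ac − bd)² + (ad + bc)² = (ac + bd)² + (ad − bc)²:
  5 · 29 = 145: from (1² + 2²)(2² + 5²), take (1·2 − 2·5, 1·5 + 2·2) = (2 − 10, 5 + 4) = (-8, 9); dropping signs (only squares matter) gives (8, 9); check 8² + 9² = 64 + 81 = 145 ✓.
  145 · 109 = 15805: from (8² + 9²)(3² + 10²), take (8·3 − 9·10, 8·10 + 9·3) = (24 − 90, 80 + 27) = (-66, 107); dropping signs (only squares matter) gives (66, 107); check 66² + 107² = 4356 + 11449 = 15805 ✓.
  Scale by k = 3: (3·66, 3·107) = (198, 321).
Step 4: Order so x ≤ y and verify: 198² + 321² = 39204 + 103041 = 142245 = n. ✓

n = 142245 = 198² + 321² (one valid representation with x ≤ y).


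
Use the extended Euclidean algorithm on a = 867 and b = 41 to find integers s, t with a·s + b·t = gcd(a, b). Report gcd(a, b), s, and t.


Euclidean algorithm on (867, 41) — divide until remainder is 0:
  867 = 21 · 41 + 6
  41 = 6 · 6 + 5
  6 = 1 · 5 + 1
  5 = 5 · 1 + 0
gcd(867, 41) = 1.
Track Bezout coefficients alongside the remainders: start with r₀ = 867 = a·1 + b·0 (s = 1, t = 0) and r₁ = 41 = a·0 + b·1 (s = 0, t = 1); each new remainder r_{k+1} = r_{k-1} − q_k·r_k inherits s_{k+1} = s_{k-1} − q_k·s_k, t_{k+1} = t_{k-1} − q_k·t_k, so r_k = a·s_k + b·t_k at every step:
  q = 21: r = 6, s = 1 − 21·0 = 1, t = 0 − 21·1 = -21  (check: 867·1 + 41·(-21) = 6)
  q = 6: r = 5, s = 0 − 6·1 = -6, t = 1 − 6·(-21) = 127  (check: 867·(-6) + 41·127 = 5)
  q = 1: r = 1, s = 1 − 1·(-6) = 7, t = -21 − 1·127 = -148  (check: 867·7 + 41·(-148) = 1)
The row with r = 1 (the gcd) gives the Bezout coefficients s = 7, t = -148.
Result: 867 · (7) + 41 · (-148) = 1.

gcd(867, 41) = 1; s = 7, t = -148 (check: 867·7 + 41·(-148) = 1).


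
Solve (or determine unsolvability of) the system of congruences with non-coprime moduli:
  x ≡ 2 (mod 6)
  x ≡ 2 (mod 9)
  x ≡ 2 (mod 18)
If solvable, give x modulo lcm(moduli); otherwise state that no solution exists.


Moduli 6, 9, 18 are not pairwise coprime, so CRT works modulo lcm(m_i) when all pairwise compatibility conditions hold.
Pairwise compatibility: gcd(m_i, m_j) must divide a_i - a_j for every pair.
Merge one congruence at a time:
  Start: x ≡ 2 (mod 6).
  Combine with x ≡ 2 (mod 9): gcd(6, 9) = 3; 2 - 2 = 0, which IS divisible by 3, so compatible.
    Write x = 2 + 6·t and substitute into x ≡ 2 (mod 9): 6·t ≡ 2 − 2 = 0 (mod 9).
    Divide the congruence (and modulus) by g = 3: 2·t ≡ 0 (mod 3).
    The inverse of 2 mod 3 is 2 (since 2·2 = 4 = 1·3 + 1), so t ≡ 2·0 = 0 ≡ 0 (mod 3).
    Then x = 2 + 6·0 = 2, valid modulo lcm(6, 9) = 18: x ≡ 2 (mod 18).
  Combine with x ≡ 2 (mod 18): gcd(18, 18) = 18; 2 - 2 = 0, which IS divisible by 18, so compatible.
    Write x = 2 + 18·t and substitute into x ≡ 2 (mod 18): 18·t ≡ 2 − 2 = 0 (mod 18).
    Divide the congruence (and modulus) by g = 18: 1·t ≡ 0 (mod 1).
    Modulo 1 every t works; take t = 0.
    Then x = 2 + 18·0 = 2, valid modulo lcm(18, 18) = 18: x ≡ 2 (mod 18).
Verify: 2 mod 6 = 2, 2 mod 9 = 2, 2 mod 18 = 2.

x ≡ 2 (mod 18).


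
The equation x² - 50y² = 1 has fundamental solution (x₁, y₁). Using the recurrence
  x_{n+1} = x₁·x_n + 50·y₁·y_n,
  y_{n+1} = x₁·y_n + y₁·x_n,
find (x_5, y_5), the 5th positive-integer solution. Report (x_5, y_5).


Step 1: Find the fundamental solution (x₁, y₁) of x² - 50y² = 1.
  Expand √50 as a continued fraction. a₀ = ⌊√50⌋ = 7; iterate m_{k+1} = d_k·a_k − m_k, d_{k+1} = (50 − m_{k+1}²)/d_k, a_{k+1} = ⌊(a₀ + m_{k+1})/d_{k+1}⌋ (starting m₀ = 0, d₀ = 1), with convergents p_k = a_k·p_{k-1} + p_{k-2}, q_k = a_k·q_{k-1} + q_{k-2} (p₋₁ = 1, q₋₁ = 0):
  k = 0: a₀ = 7; p₀/q₀ = 7/1; p₀² − 50·q₀² = 49 − 50 = -1.
  k = 1: m = 7, d = 1, a = ⌊(7 + 7)/1⌋ = 14; p/q = (14·7 + 1)/(14·1 + 0) = 99/14; p² − 50·q² = 9801 − 9800 = 1.
  The first convergent with p² − 50·q² = 1 gives the fundamental solution (x₁, y₁) = (99, 14).
Step 2: Apply the recurrence (x_{n+1}, y_{n+1}) = (x₁x_n + 50y₁y_n, x₁y_n + y₁x_n) repeatedly.
  From (x_1, y_1) = (99, 14): x_2 = 99·99 + 50·14·14 = 19601; y_2 = 99·14 + 14·99 = 2772.
  From (x_2, y_2) = (19601, 2772): x_3 = 99·19601 + 50·14·2772 = 3880899; y_3 = 99·2772 + 14·19601 = 548842.
  From (x_3, y_3) = (3880899, 548842): x_4 = 99·3880899 + 50·14·548842 = 768398401; y_4 = 99·548842 + 14·3880899 = 108667944.
  From (x_4, y_4) = (768398401, 108667944): x_5 = 99·768398401 + 50·14·108667944 = 152139002499; y_5 = 99·108667944 + 14·768398401 = 21515704070.
Step 3: Verify x_5² - 50·y_5² = 23146276081390728245001 - 23146276081390728245000 = 1 (should be 1). ✓

(x_1, y_1) = (99, 14); (x_5, y_5) = (152139002499, 21515704070).


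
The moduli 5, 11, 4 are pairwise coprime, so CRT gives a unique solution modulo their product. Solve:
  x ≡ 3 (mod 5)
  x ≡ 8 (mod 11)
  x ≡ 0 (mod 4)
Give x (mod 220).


Moduli 5, 11, 4 are pairwise coprime; by CRT there is a unique solution modulo M = 5 · 11 · 4 = 220.
Solve pairwise, accumulating the modulus:
  Start with x ≡ 3 (mod 5).
  Combine with x ≡ 8 (mod 11): since gcd(5, 11) = 1, we get a unique residue mod 55.
    Write x = 3 + 5·t and substitute into x ≡ 8 (mod 11): 5·t ≡ 8 − 3 = 5 (mod 11).
    The inverse of 5 mod 11 is 9 (since 5·9 = 45 = 4·11 + 1), so t ≡ 9·5 = 45 ≡ 1 (mod 11).
    Then x = 3 + 5·1 = 8, valid modulo lcm(5, 11) = 55: x ≡ 8 (mod 55).
  Combine with x ≡ 0 (mod 4): since gcd(55, 4) = 1, we get a unique residue mod 220.
    Write x = 8 + 55·t and substitute into x ≡ 0 (mod 4): 55·t ≡ 0 − 8 = -8 (mod 4).
    Reduce coefficients mod 4: 3·t ≡ 0 (mod 4).
    The inverse of 3 mod 4 is 3 (since 3·3 = 9 = 2·4 + 1), so t ≡ 3·0 = 0 ≡ 0 (mod 4).
    Then x = 8 + 55·0 = 8, valid modulo lcm(55, 4) = 220: x ≡ 8 (mod 220).
Verify: 8 mod 5 = 3 ✓, 8 mod 11 = 8 ✓, 8 mod 4 = 0 ✓.

x ≡ 8 (mod 220).


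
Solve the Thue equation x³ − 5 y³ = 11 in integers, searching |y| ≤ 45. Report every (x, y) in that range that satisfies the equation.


The equation is x³ - 5y³ = 11. For fixed y, x³ = 5·y³ + 11, so a solution requires the RHS to be a perfect cube.
Strategy: iterate y from -45 to 45, compute RHS = 5·y³ + 11, and check whether it is a (positive or negative) perfect cube.
Check small values of y:
  y = 0: RHS = 11 is not a perfect cube.
  y = 1: RHS = 16 is not a perfect cube.
  y = -1: RHS = 6 is not a perfect cube.
  y = 2: RHS = 51 is not a perfect cube.
  y = -2: RHS = -29 is not a perfect cube.
  y = 3: RHS = 146 is not a perfect cube.
  y = -3: RHS = -124 is not a perfect cube.
Continuing the search up to |y| = 45 finds no solutions either.
No (x, y) in the scanned range satisfies the equation.

No integer solutions with |y| ≤ 45.


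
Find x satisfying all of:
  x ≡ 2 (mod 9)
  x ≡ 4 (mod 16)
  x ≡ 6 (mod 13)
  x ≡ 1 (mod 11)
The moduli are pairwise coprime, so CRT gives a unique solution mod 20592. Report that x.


Product of moduli M = 9 · 16 · 13 · 11 = 20592.
Merge one congruence at a time:
  Start: x ≡ 2 (mod 9).
  Combine with x ≡ 4 (mod 16); new modulus lcm = 144.
    Write x = 2 + 9·t and substitute into x ≡ 4 (mod 16): 9·t ≡ 4 − 2 = 2 (mod 16).
    The inverse of 9 mod 16 is 9 (since 9·9 = 81 = 5·16 + 1), so t ≡ 9·2 = 18 ≡ 2 (mod 16).
    Then x = 2 + 9·2 = 20, valid modulo lcm(9, 16) = 144: x ≡ 20 (mod 144).
  Combine with x ≡ 6 (mod 13); new modulus lcm = 1872.
    Write x = 20 + 144·t and substitute into x ≡ 6 (mod 13): 144·t ≡ 6 − 20 = -14 (mod 13).
    Reduce coefficients mod 13: 1·t ≡ 12 (mod 13).
    So t ≡ 12 (mod 13).
    Then x = 20 + 144·12 = 1748, valid modulo lcm(144, 13) = 1872: x ≡ 1748 (mod 1872).
  Combine with x ≡ 1 (mod 11); new modulus lcm = 20592.
    Write x = 1748 + 1872·t and substitute into x ≡ 1 (mod 11): 1872·t ≡ 1 − 1748 = -1747 (mod 11).
    Reduce coefficients mod 11: 2·t ≡ 2 (mod 11).
    The inverse of 2 mod 11 is 6 (since 2·6 = 12 = 1·11 + 1), so t ≡ 6·2 = 12 ≡ 1 (mod 11).
    Then x = 1748 + 1872·1 = 3620, valid modulo lcm(1872, 11) = 20592: x ≡ 3620 (mod 20592).
Verify against each original: 3620 mod 9 = 2, 3620 mod 16 = 4, 3620 mod 13 = 6, 3620 mod 11 = 1.

x ≡ 3620 (mod 20592).


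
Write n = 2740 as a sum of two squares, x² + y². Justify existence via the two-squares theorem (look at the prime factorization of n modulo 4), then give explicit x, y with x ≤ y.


Step 1: Factor n = 2740 = 2^2 · 5 · 137.
Step 2: Check the mod-4 condition on each prime factor: 2 = 2 (special); 5 ≡ 1 (mod 4), exponent 1; 137 ≡ 1 (mod 4), exponent 1.
All primes ≡ 3 (mod 4) appear to even exponent (or don't appear), so by the two-squares theorem n IS expressible as a sum of two squares.
Step 3: Build a representation. Group n = k² · m with k = 2 and m = 5 · 137 = 685 (a product of primes ≡ 1 (mod 4)); a representation of m scales to one of n via (k·x)² + (k·y)² = k²(x² + y²). Each prime p ≡ 1 (mod 4) is itself a sum of two squares; find a² by testing p − a² for a perfect square:
  5: 5 − 1² = 4 = 2² ⇒ 5 = 1² + 2².
  137: 137 − 1² = 136, 137 − 2² = 133, 137 − 3² = 128, 137 − 4² = 121 = 11² ⇒ 137 = 4² + 11².
  Combine using the Brahmagupta–Fibonacci identity (a² + b²)(c² + d²) = (ac − bd)² + (ad + bc)² = (ac + bd)² + (ad − bc)²:
  5 · 137 = 685: from (1² + 2²)(4² + 11²), take (1·4 − 2·11, 1·11 + 2·4) = (4 − 22, 11 + 8) = (-18, 19); dropping signs (only squares matter) gives (18, 19); check 18² + 19² = 324 + 361 = 685 ✓.
  Scale by k = 2: (2·18, 2·19) = (36, 38).
Step 4: Order so x ≤ y and verify: 36² + 38² = 1296 + 1444 = 2740 = n. ✓

n = 2740 = 36² + 38² (one valid representation with x ≤ y).
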